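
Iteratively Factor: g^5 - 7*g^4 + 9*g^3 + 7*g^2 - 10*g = (g - 1)*(g^4 - 6*g^3 + 3*g^2 + 10*g) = g*(g - 1)*(g^3 - 6*g^2 + 3*g + 10) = g*(g - 2)*(g - 1)*(g^2 - 4*g - 5) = g*(g - 2)*(g - 1)*(g + 1)*(g - 5)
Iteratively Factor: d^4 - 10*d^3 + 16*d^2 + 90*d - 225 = (d - 5)*(d^3 - 5*d^2 - 9*d + 45) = (d - 5)*(d + 3)*(d^2 - 8*d + 15) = (d - 5)^2*(d + 3)*(d - 3)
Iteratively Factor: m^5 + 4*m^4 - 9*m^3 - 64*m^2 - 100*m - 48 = (m + 2)*(m^4 + 2*m^3 - 13*m^2 - 38*m - 24) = (m + 1)*(m + 2)*(m^3 + m^2 - 14*m - 24) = (m - 4)*(m + 1)*(m + 2)*(m^2 + 5*m + 6) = (m - 4)*(m + 1)*(m + 2)^2*(m + 3)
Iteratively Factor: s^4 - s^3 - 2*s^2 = (s - 2)*(s^3 + s^2) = s*(s - 2)*(s^2 + s) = s^2*(s - 2)*(s + 1)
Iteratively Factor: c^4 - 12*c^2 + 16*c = (c)*(c^3 - 12*c + 16) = c*(c - 2)*(c^2 + 2*c - 8) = c*(c - 2)*(c + 4)*(c - 2)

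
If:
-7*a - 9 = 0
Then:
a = -9/7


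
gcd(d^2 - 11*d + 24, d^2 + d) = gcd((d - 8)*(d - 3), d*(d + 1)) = 1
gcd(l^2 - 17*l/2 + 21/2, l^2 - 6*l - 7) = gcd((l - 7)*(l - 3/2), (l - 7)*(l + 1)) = l - 7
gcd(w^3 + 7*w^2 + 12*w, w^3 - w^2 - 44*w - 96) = w^2 + 7*w + 12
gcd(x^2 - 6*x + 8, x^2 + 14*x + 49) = 1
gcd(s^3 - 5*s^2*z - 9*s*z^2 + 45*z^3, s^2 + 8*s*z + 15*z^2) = s + 3*z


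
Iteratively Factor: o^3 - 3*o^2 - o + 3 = (o - 1)*(o^2 - 2*o - 3) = (o - 3)*(o - 1)*(o + 1)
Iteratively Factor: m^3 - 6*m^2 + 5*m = (m - 5)*(m^2 - m) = (m - 5)*(m - 1)*(m)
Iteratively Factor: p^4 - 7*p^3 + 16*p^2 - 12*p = (p)*(p^3 - 7*p^2 + 16*p - 12) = p*(p - 2)*(p^2 - 5*p + 6) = p*(p - 3)*(p - 2)*(p - 2)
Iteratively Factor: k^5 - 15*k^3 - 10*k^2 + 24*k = (k)*(k^4 - 15*k^2 - 10*k + 24) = k*(k + 3)*(k^3 - 3*k^2 - 6*k + 8) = k*(k - 4)*(k + 3)*(k^2 + k - 2) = k*(k - 4)*(k - 1)*(k + 3)*(k + 2)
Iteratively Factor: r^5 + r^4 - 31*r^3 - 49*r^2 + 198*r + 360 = (r - 3)*(r^4 + 4*r^3 - 19*r^2 - 106*r - 120) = (r - 3)*(r + 2)*(r^3 + 2*r^2 - 23*r - 60) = (r - 3)*(r + 2)*(r + 4)*(r^2 - 2*r - 15) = (r - 5)*(r - 3)*(r + 2)*(r + 4)*(r + 3)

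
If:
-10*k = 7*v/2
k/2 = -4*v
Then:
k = 0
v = 0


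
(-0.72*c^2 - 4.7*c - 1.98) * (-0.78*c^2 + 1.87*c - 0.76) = 0.5616*c^4 + 2.3196*c^3 - 6.6974*c^2 - 0.1306*c + 1.5048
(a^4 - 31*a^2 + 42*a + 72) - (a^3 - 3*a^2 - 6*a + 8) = a^4 - a^3 - 28*a^2 + 48*a + 64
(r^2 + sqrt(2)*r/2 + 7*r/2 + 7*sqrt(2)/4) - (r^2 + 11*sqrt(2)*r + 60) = -21*sqrt(2)*r/2 + 7*r/2 - 60 + 7*sqrt(2)/4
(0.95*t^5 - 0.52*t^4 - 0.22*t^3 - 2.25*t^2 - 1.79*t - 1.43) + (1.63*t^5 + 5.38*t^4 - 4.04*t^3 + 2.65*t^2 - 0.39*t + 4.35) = 2.58*t^5 + 4.86*t^4 - 4.26*t^3 + 0.4*t^2 - 2.18*t + 2.92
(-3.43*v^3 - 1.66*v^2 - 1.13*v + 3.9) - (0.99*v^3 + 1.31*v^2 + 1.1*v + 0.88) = -4.42*v^3 - 2.97*v^2 - 2.23*v + 3.02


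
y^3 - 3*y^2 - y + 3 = (y - 3)*(y - 1)*(y + 1)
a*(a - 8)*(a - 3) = a^3 - 11*a^2 + 24*a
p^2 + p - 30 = (p - 5)*(p + 6)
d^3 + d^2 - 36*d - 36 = (d - 6)*(d + 1)*(d + 6)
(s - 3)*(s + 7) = s^2 + 4*s - 21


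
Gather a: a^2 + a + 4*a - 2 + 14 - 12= a^2 + 5*a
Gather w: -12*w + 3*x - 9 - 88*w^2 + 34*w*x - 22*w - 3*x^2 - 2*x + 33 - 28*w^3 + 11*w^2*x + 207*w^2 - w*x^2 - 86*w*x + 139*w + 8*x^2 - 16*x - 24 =-28*w^3 + w^2*(11*x + 119) + w*(-x^2 - 52*x + 105) + 5*x^2 - 15*x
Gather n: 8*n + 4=8*n + 4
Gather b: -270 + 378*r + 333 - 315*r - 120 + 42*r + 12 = 105*r - 45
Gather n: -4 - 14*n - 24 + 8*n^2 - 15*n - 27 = 8*n^2 - 29*n - 55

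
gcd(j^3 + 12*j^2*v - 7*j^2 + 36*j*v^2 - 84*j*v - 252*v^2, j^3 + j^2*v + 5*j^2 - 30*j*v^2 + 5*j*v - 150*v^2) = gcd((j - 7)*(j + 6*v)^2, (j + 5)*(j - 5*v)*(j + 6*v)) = j + 6*v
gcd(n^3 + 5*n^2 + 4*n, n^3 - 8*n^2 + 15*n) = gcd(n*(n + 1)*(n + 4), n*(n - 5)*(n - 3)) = n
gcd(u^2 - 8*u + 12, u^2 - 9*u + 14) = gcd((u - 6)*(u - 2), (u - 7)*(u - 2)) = u - 2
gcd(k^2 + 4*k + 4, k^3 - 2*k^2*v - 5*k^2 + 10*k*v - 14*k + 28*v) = k + 2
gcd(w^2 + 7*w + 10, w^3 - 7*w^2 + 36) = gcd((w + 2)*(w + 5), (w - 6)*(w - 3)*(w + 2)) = w + 2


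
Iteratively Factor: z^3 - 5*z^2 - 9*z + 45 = (z - 3)*(z^2 - 2*z - 15) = (z - 3)*(z + 3)*(z - 5)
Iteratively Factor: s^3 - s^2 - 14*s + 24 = (s - 2)*(s^2 + s - 12) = (s - 3)*(s - 2)*(s + 4)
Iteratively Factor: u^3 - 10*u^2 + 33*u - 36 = (u - 4)*(u^2 - 6*u + 9) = (u - 4)*(u - 3)*(u - 3)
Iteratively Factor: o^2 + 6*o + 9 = (o + 3)*(o + 3)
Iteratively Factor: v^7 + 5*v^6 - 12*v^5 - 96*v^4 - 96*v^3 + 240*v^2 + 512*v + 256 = (v + 2)*(v^6 + 3*v^5 - 18*v^4 - 60*v^3 + 24*v^2 + 192*v + 128) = (v + 1)*(v + 2)*(v^5 + 2*v^4 - 20*v^3 - 40*v^2 + 64*v + 128) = (v + 1)*(v + 2)*(v + 4)*(v^4 - 2*v^3 - 12*v^2 + 8*v + 32) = (v + 1)*(v + 2)^2*(v + 4)*(v^3 - 4*v^2 - 4*v + 16) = (v + 1)*(v + 2)^3*(v + 4)*(v^2 - 6*v + 8) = (v - 2)*(v + 1)*(v + 2)^3*(v + 4)*(v - 4)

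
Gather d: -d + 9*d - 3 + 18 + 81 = 8*d + 96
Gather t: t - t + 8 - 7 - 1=0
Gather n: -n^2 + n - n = -n^2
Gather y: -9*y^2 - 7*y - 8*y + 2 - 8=-9*y^2 - 15*y - 6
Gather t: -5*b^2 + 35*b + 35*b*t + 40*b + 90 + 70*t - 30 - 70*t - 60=-5*b^2 + 35*b*t + 75*b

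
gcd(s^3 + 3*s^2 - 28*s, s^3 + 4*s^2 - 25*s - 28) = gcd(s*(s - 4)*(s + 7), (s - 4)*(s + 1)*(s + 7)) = s^2 + 3*s - 28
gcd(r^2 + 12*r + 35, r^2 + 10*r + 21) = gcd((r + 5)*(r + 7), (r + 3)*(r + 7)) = r + 7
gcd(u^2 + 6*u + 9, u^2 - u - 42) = 1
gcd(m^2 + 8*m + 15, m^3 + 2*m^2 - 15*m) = m + 5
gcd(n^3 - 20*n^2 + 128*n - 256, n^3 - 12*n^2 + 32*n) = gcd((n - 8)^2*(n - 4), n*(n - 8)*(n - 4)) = n^2 - 12*n + 32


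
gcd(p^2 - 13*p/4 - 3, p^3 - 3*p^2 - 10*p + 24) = p - 4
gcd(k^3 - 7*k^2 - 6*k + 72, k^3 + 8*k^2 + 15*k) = k + 3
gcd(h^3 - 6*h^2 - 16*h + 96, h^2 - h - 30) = h - 6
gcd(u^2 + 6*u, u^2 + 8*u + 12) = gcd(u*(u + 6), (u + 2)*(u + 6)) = u + 6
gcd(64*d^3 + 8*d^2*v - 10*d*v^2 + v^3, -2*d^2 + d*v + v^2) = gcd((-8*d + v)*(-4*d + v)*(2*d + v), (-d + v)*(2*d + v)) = 2*d + v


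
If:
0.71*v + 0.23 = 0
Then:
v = -0.32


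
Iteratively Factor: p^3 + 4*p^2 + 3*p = (p + 1)*(p^2 + 3*p) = (p + 1)*(p + 3)*(p)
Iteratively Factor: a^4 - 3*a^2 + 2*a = (a - 1)*(a^3 + a^2 - 2*a) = (a - 1)*(a + 2)*(a^2 - a) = (a - 1)^2*(a + 2)*(a)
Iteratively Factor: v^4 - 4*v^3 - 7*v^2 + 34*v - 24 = (v - 4)*(v^3 - 7*v + 6) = (v - 4)*(v - 2)*(v^2 + 2*v - 3) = (v - 4)*(v - 2)*(v - 1)*(v + 3)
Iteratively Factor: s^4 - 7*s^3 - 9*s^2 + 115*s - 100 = (s + 4)*(s^3 - 11*s^2 + 35*s - 25) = (s - 5)*(s + 4)*(s^2 - 6*s + 5) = (s - 5)*(s - 1)*(s + 4)*(s - 5)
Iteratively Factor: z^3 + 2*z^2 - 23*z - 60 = (z + 4)*(z^2 - 2*z - 15) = (z + 3)*(z + 4)*(z - 5)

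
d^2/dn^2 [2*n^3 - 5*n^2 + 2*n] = 12*n - 10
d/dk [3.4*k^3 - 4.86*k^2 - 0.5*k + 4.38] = 10.2*k^2 - 9.72*k - 0.5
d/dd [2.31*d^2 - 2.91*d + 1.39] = 4.62*d - 2.91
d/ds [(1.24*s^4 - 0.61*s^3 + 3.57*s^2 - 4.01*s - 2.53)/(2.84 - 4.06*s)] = (-15.1032*s^4 + 19.0396*s^3 - 19.6914*s^2 + 20.2776*s - 21.6602)/(16.4836*s^2 - 23.0608*s + 8.0656)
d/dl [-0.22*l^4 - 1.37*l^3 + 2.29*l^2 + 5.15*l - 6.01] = -0.88*l^3 - 4.11*l^2 + 4.58*l + 5.15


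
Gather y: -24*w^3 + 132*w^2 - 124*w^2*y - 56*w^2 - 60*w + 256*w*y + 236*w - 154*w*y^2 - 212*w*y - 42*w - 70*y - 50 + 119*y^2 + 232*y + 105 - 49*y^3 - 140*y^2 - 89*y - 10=-24*w^3 + 76*w^2 + 134*w - 49*y^3 + y^2*(-154*w - 21) + y*(-124*w^2 + 44*w + 73) + 45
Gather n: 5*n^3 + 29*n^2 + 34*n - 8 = 5*n^3 + 29*n^2 + 34*n - 8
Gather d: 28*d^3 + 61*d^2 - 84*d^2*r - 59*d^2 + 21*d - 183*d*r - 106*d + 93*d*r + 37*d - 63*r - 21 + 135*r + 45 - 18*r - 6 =28*d^3 + d^2*(2 - 84*r) + d*(-90*r - 48) + 54*r + 18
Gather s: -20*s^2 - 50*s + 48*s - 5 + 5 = -20*s^2 - 2*s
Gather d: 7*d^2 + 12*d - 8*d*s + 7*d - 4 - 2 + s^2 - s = 7*d^2 + d*(19 - 8*s) + s^2 - s - 6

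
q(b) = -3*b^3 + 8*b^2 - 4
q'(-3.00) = -129.00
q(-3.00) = 149.00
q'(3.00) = -33.00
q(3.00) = -13.00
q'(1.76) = 0.28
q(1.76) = 4.43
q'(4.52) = -111.55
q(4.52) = -117.59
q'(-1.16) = -30.67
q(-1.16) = 11.45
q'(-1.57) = -47.30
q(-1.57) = 27.33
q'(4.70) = -123.61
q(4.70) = -138.75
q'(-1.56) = -46.86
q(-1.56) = 26.86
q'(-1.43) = -41.28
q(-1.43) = 21.13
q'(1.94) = -2.83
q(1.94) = 4.20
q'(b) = -9*b^2 + 16*b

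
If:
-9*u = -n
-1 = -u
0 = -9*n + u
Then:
No Solution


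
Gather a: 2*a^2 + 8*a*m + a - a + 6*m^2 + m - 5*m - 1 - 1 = 2*a^2 + 8*a*m + 6*m^2 - 4*m - 2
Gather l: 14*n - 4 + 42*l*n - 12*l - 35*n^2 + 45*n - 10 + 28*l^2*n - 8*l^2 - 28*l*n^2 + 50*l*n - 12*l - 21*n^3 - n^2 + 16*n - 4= l^2*(28*n - 8) + l*(-28*n^2 + 92*n - 24) - 21*n^3 - 36*n^2 + 75*n - 18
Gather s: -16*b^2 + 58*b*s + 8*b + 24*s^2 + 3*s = -16*b^2 + 8*b + 24*s^2 + s*(58*b + 3)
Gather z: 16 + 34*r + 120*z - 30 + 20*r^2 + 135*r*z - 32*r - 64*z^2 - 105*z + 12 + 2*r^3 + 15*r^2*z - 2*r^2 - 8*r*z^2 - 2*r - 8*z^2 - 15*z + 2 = 2*r^3 + 18*r^2 + z^2*(-8*r - 72) + z*(15*r^2 + 135*r)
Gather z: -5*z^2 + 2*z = -5*z^2 + 2*z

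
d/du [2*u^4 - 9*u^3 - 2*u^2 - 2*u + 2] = 8*u^3 - 27*u^2 - 4*u - 2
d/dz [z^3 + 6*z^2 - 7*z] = 3*z^2 + 12*z - 7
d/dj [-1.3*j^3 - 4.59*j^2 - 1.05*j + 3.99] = -3.9*j^2 - 9.18*j - 1.05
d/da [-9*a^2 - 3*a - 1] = -18*a - 3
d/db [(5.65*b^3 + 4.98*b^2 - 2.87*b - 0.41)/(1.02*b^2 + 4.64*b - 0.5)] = (5.763*b^4 + 52.432*b^3 + 17.5596*b^2 - 4.1436*b + 3.3374)/(1.0404*b^4 + 9.4656*b^3 + 20.5096*b^2 - 4.64*b + 0.25)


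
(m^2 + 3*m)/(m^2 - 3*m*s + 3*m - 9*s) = m/(m - 3*s)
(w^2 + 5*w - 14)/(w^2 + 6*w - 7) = (w - 2)/(w - 1)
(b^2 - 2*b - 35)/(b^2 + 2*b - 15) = (b - 7)/(b - 3)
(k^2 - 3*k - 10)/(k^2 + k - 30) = (k + 2)/(k + 6)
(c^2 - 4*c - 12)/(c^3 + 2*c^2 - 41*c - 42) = (c + 2)/(c^2 + 8*c + 7)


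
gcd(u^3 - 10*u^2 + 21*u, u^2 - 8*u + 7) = u - 7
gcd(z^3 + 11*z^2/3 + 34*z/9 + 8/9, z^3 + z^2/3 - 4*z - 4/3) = z^2 + 7*z/3 + 2/3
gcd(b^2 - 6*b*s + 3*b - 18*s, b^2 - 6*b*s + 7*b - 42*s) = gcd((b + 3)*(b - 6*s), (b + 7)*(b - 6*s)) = -b + 6*s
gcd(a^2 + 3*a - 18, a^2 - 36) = a + 6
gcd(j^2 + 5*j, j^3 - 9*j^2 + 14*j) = j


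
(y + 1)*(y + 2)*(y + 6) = y^3 + 9*y^2 + 20*y + 12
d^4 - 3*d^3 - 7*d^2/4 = d^2*(d - 7/2)*(d + 1/2)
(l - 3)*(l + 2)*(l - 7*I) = l^3 - l^2 - 7*I*l^2 - 6*l + 7*I*l + 42*I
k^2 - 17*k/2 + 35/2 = (k - 5)*(k - 7/2)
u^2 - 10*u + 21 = (u - 7)*(u - 3)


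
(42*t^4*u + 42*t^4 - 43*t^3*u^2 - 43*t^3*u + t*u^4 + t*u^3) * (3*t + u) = 126*t^5*u + 126*t^5 - 87*t^4*u^2 - 87*t^4*u - 43*t^3*u^3 - 43*t^3*u^2 + 3*t^2*u^4 + 3*t^2*u^3 + t*u^5 + t*u^4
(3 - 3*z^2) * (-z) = 3*z^3 - 3*z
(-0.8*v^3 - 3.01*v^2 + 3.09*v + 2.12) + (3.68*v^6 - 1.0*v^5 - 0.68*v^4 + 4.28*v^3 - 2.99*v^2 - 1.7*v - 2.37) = 3.68*v^6 - 1.0*v^5 - 0.68*v^4 + 3.48*v^3 - 6.0*v^2 + 1.39*v - 0.25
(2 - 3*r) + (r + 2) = 4 - 2*r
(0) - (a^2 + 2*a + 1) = -a^2 - 2*a - 1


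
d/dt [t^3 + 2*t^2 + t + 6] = 3*t^2 + 4*t + 1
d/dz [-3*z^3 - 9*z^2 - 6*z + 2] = -9*z^2 - 18*z - 6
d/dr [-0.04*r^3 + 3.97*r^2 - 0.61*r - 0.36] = -0.12*r^2 + 7.94*r - 0.61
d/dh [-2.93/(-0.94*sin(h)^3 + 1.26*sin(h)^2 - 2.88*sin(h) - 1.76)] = (-8.2626*sin(h)^2 + 7.3836*sin(h) - 8.4384)*cos(h)/(0.94*sin(h)^3 - 1.26*sin(h)^2 + 2.88*sin(h) + 1.76)^2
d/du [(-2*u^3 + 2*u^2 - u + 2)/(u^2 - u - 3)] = (-2*u^4 + 4*u^3 + 17*u^2 - 16*u + 5)/(u^4 - 2*u^3 - 5*u^2 + 6*u + 9)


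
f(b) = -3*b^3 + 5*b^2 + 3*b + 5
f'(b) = -9*b^2 + 10*b + 3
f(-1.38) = 18.27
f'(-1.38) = -27.94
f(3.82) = -77.81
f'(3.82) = -90.13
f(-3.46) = 178.74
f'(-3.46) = -139.34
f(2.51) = -3.41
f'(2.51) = -28.60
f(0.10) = 5.35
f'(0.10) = 3.91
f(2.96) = -20.12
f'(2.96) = -46.25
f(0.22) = 5.87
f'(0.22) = 4.76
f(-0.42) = 4.84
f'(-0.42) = -2.79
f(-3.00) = 122.00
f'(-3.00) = -108.00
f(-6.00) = 815.00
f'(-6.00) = -381.00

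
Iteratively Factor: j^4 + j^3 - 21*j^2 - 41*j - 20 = (j + 4)*(j^3 - 3*j^2 - 9*j - 5) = (j + 1)*(j + 4)*(j^2 - 4*j - 5) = (j - 5)*(j + 1)*(j + 4)*(j + 1)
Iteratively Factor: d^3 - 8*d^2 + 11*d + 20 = (d - 5)*(d^2 - 3*d - 4) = (d - 5)*(d - 4)*(d + 1)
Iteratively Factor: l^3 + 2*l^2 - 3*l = (l)*(l^2 + 2*l - 3) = l*(l - 1)*(l + 3)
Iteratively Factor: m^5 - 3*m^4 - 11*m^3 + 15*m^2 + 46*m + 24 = (m - 3)*(m^4 - 11*m^2 - 18*m - 8) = (m - 3)*(m + 1)*(m^3 - m^2 - 10*m - 8) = (m - 3)*(m + 1)^2*(m^2 - 2*m - 8) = (m - 3)*(m + 1)^2*(m + 2)*(m - 4)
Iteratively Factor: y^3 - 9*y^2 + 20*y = (y - 4)*(y^2 - 5*y) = y*(y - 4)*(y - 5)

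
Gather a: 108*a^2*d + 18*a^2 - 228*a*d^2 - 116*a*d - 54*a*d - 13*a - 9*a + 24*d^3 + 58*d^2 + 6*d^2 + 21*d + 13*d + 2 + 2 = a^2*(108*d + 18) + a*(-228*d^2 - 170*d - 22) + 24*d^3 + 64*d^2 + 34*d + 4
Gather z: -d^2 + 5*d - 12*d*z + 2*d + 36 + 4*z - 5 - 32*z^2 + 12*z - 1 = -d^2 + 7*d - 32*z^2 + z*(16 - 12*d) + 30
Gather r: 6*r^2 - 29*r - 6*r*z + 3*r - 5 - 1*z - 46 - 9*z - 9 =6*r^2 + r*(-6*z - 26) - 10*z - 60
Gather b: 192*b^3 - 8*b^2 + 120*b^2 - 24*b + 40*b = 192*b^3 + 112*b^2 + 16*b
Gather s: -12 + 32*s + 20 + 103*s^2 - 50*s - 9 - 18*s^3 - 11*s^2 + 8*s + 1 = -18*s^3 + 92*s^2 - 10*s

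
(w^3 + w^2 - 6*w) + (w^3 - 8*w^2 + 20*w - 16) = 2*w^3 - 7*w^2 + 14*w - 16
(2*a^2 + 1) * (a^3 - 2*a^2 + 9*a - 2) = 2*a^5 - 4*a^4 + 19*a^3 - 6*a^2 + 9*a - 2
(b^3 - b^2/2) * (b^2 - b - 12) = b^5 - 3*b^4/2 - 23*b^3/2 + 6*b^2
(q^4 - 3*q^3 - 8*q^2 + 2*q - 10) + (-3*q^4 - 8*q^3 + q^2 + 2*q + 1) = -2*q^4 - 11*q^3 - 7*q^2 + 4*q - 9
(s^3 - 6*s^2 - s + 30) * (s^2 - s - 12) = s^5 - 7*s^4 - 7*s^3 + 103*s^2 - 18*s - 360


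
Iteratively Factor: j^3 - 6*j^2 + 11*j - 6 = (j - 3)*(j^2 - 3*j + 2) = (j - 3)*(j - 2)*(j - 1)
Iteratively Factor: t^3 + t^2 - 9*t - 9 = (t + 1)*(t^2 - 9) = (t + 1)*(t + 3)*(t - 3)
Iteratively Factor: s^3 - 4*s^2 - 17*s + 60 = (s + 4)*(s^2 - 8*s + 15) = (s - 5)*(s + 4)*(s - 3)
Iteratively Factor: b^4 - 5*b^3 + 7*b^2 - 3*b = (b - 3)*(b^3 - 2*b^2 + b) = (b - 3)*(b - 1)*(b^2 - b) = (b - 3)*(b - 1)^2*(b)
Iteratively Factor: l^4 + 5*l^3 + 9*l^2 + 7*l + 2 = (l + 1)*(l^3 + 4*l^2 + 5*l + 2) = (l + 1)^2*(l^2 + 3*l + 2) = (l + 1)^2*(l + 2)*(l + 1)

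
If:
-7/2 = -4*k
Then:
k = 7/8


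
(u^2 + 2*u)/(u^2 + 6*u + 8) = u/(u + 4)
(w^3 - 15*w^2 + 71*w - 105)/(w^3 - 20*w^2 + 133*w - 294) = (w^2 - 8*w + 15)/(w^2 - 13*w + 42)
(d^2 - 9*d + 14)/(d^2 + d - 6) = (d - 7)/(d + 3)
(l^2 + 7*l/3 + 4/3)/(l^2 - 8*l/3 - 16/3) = (l + 1)/(l - 4)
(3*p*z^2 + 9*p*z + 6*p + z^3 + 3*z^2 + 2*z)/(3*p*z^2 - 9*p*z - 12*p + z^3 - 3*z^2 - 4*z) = (z + 2)/(z - 4)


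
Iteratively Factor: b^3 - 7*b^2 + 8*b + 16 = (b + 1)*(b^2 - 8*b + 16) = (b - 4)*(b + 1)*(b - 4)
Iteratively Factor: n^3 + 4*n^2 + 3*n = (n + 3)*(n^2 + n) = n*(n + 3)*(n + 1)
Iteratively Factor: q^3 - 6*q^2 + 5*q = (q)*(q^2 - 6*q + 5) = q*(q - 1)*(q - 5)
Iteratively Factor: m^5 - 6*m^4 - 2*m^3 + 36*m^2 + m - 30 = (m + 1)*(m^4 - 7*m^3 + 5*m^2 + 31*m - 30) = (m - 5)*(m + 1)*(m^3 - 2*m^2 - 5*m + 6) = (m - 5)*(m + 1)*(m + 2)*(m^2 - 4*m + 3) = (m - 5)*(m - 1)*(m + 1)*(m + 2)*(m - 3)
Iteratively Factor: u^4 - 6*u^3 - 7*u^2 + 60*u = (u - 5)*(u^3 - u^2 - 12*u) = u*(u - 5)*(u^2 - u - 12) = u*(u - 5)*(u + 3)*(u - 4)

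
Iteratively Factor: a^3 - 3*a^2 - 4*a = (a - 4)*(a^2 + a) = a*(a - 4)*(a + 1)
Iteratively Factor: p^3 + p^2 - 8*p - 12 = (p + 2)*(p^2 - p - 6) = (p - 3)*(p + 2)*(p + 2)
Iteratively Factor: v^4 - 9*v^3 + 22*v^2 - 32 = (v - 4)*(v^3 - 5*v^2 + 2*v + 8) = (v - 4)*(v - 2)*(v^2 - 3*v - 4) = (v - 4)^2*(v - 2)*(v + 1)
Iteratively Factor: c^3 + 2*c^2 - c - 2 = (c + 2)*(c^2 - 1) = (c - 1)*(c + 2)*(c + 1)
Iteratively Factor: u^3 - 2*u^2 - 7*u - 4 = (u - 4)*(u^2 + 2*u + 1) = (u - 4)*(u + 1)*(u + 1)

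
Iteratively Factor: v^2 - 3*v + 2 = (v - 1)*(v - 2)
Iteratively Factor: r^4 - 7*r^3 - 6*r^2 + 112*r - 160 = (r - 4)*(r^3 - 3*r^2 - 18*r + 40) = (r - 4)*(r - 2)*(r^2 - r - 20) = (r - 5)*(r - 4)*(r - 2)*(r + 4)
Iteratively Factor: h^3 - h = (h + 1)*(h^2 - h) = h*(h + 1)*(h - 1)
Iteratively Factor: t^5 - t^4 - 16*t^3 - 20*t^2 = (t)*(t^4 - t^3 - 16*t^2 - 20*t) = t*(t + 2)*(t^3 - 3*t^2 - 10*t) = t^2*(t + 2)*(t^2 - 3*t - 10) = t^2*(t + 2)^2*(t - 5)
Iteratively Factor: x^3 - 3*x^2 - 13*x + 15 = (x - 5)*(x^2 + 2*x - 3) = (x - 5)*(x - 1)*(x + 3)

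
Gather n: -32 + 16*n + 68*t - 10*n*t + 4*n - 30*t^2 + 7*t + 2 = n*(20 - 10*t) - 30*t^2 + 75*t - 30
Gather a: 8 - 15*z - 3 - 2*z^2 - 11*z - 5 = -2*z^2 - 26*z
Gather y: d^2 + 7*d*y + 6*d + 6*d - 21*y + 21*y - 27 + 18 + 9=d^2 + 7*d*y + 12*d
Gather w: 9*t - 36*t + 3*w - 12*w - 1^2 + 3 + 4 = -27*t - 9*w + 6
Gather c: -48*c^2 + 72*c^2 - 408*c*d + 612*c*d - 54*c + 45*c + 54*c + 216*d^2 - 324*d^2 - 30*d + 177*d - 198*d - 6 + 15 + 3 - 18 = 24*c^2 + c*(204*d + 45) - 108*d^2 - 51*d - 6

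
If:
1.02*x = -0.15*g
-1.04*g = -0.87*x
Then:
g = 0.00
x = 0.00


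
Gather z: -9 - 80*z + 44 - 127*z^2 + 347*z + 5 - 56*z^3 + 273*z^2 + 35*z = -56*z^3 + 146*z^2 + 302*z + 40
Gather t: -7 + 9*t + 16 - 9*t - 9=0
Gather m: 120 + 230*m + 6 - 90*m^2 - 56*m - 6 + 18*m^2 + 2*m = -72*m^2 + 176*m + 120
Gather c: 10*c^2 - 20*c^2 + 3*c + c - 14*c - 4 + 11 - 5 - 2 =-10*c^2 - 10*c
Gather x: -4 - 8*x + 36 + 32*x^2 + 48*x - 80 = 32*x^2 + 40*x - 48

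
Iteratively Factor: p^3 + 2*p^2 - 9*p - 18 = (p + 3)*(p^2 - p - 6) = (p + 2)*(p + 3)*(p - 3)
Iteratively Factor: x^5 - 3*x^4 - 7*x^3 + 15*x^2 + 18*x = (x)*(x^4 - 3*x^3 - 7*x^2 + 15*x + 18) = x*(x + 2)*(x^3 - 5*x^2 + 3*x + 9) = x*(x - 3)*(x + 2)*(x^2 - 2*x - 3) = x*(x - 3)*(x + 1)*(x + 2)*(x - 3)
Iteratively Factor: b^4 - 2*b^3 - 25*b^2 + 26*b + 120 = (b - 5)*(b^3 + 3*b^2 - 10*b - 24) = (b - 5)*(b - 3)*(b^2 + 6*b + 8) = (b - 5)*(b - 3)*(b + 4)*(b + 2)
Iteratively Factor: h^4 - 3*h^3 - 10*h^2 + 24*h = (h - 2)*(h^3 - h^2 - 12*h) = (h - 4)*(h - 2)*(h^2 + 3*h) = h*(h - 4)*(h - 2)*(h + 3)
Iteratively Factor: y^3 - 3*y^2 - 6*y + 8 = (y - 1)*(y^2 - 2*y - 8) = (y - 4)*(y - 1)*(y + 2)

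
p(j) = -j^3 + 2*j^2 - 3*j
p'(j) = -3*j^2 + 4*j - 3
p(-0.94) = 5.42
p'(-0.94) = -9.41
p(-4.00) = 108.00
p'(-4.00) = -67.00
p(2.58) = -11.60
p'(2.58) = -12.65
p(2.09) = -6.66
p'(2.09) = -7.74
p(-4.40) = 137.10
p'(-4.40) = -78.68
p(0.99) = -1.98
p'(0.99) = -1.98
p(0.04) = -0.12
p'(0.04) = -2.84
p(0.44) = -1.02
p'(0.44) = -1.82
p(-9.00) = 918.00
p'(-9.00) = -282.00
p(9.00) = -594.00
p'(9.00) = -210.00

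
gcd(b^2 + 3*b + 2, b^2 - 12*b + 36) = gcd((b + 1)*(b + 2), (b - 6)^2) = 1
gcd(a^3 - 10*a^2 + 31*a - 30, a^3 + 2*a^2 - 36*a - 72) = 1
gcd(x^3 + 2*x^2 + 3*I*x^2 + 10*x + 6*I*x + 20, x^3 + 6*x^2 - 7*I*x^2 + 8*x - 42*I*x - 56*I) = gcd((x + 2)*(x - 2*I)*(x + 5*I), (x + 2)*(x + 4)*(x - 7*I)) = x + 2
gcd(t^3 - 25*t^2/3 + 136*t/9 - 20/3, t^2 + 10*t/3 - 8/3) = t - 2/3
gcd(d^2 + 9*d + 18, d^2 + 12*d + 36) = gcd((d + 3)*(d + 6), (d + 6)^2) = d + 6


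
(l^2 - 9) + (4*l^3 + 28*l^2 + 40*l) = 4*l^3 + 29*l^2 + 40*l - 9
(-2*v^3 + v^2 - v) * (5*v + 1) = -10*v^4 + 3*v^3 - 4*v^2 - v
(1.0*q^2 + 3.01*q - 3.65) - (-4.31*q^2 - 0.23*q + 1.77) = 5.31*q^2 + 3.24*q - 5.42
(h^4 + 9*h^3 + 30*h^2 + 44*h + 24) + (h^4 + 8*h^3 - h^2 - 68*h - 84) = 2*h^4 + 17*h^3 + 29*h^2 - 24*h - 60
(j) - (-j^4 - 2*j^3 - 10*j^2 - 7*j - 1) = j^4 + 2*j^3 + 10*j^2 + 8*j + 1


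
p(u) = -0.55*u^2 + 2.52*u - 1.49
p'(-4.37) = 7.33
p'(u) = 2.52 - 1.1*u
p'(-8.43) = 11.79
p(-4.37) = -23.01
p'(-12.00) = 15.72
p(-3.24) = -15.43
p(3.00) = 1.12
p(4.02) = -0.25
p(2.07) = 1.37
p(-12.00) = -110.93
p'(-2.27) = 5.02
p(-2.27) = -10.04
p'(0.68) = 1.77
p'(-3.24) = 6.08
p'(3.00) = -0.78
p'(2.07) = 0.24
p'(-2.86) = 5.67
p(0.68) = -0.03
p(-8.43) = -61.82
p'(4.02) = -1.90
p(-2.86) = -13.20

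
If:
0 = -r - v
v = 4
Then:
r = -4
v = 4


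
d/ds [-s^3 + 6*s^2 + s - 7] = -3*s^2 + 12*s + 1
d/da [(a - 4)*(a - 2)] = 2*a - 6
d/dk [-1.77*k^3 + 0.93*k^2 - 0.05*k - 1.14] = -5.31*k^2 + 1.86*k - 0.05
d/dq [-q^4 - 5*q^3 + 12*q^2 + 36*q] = -4*q^3 - 15*q^2 + 24*q + 36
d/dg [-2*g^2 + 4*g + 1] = 4 - 4*g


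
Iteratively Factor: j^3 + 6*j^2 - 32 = (j + 4)*(j^2 + 2*j - 8) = (j - 2)*(j + 4)*(j + 4)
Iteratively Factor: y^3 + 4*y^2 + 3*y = (y + 1)*(y^2 + 3*y) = (y + 1)*(y + 3)*(y)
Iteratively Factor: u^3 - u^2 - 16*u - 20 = (u + 2)*(u^2 - 3*u - 10) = (u + 2)^2*(u - 5)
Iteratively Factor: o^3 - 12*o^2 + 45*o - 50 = (o - 2)*(o^2 - 10*o + 25) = (o - 5)*(o - 2)*(o - 5)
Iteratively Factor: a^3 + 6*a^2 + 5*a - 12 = (a + 3)*(a^2 + 3*a - 4) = (a + 3)*(a + 4)*(a - 1)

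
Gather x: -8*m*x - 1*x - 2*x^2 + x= -8*m*x - 2*x^2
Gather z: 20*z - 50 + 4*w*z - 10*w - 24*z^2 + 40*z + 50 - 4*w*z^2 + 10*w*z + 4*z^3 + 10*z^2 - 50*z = -10*w + 4*z^3 + z^2*(-4*w - 14) + z*(14*w + 10)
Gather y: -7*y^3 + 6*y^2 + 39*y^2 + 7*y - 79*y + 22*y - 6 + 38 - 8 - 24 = -7*y^3 + 45*y^2 - 50*y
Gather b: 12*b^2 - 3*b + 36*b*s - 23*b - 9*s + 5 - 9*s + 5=12*b^2 + b*(36*s - 26) - 18*s + 10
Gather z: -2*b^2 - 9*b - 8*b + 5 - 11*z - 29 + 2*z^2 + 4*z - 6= -2*b^2 - 17*b + 2*z^2 - 7*z - 30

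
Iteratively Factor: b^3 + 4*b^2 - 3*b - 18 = (b + 3)*(b^2 + b - 6) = (b + 3)^2*(b - 2)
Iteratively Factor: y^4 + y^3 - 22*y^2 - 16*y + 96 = (y - 4)*(y^3 + 5*y^2 - 2*y - 24) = (y - 4)*(y - 2)*(y^2 + 7*y + 12) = (y - 4)*(y - 2)*(y + 4)*(y + 3)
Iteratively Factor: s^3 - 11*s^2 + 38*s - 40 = (s - 2)*(s^2 - 9*s + 20) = (s - 5)*(s - 2)*(s - 4)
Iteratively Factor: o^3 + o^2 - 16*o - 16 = (o + 1)*(o^2 - 16) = (o + 1)*(o + 4)*(o - 4)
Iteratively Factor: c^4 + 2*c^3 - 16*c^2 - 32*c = (c + 2)*(c^3 - 16*c) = c*(c + 2)*(c^2 - 16) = c*(c - 4)*(c + 2)*(c + 4)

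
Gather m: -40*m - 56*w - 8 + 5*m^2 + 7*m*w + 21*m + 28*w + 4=5*m^2 + m*(7*w - 19) - 28*w - 4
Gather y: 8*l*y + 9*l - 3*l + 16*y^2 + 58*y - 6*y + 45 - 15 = 6*l + 16*y^2 + y*(8*l + 52) + 30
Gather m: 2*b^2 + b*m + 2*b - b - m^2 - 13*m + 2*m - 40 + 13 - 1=2*b^2 + b - m^2 + m*(b - 11) - 28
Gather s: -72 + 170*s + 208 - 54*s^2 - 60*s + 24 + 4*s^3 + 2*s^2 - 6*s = 4*s^3 - 52*s^2 + 104*s + 160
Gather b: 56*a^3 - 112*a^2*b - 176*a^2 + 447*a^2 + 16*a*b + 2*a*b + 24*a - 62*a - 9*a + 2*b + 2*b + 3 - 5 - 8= 56*a^3 + 271*a^2 - 47*a + b*(-112*a^2 + 18*a + 4) - 10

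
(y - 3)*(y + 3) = y^2 - 9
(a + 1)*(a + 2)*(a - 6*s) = a^3 - 6*a^2*s + 3*a^2 - 18*a*s + 2*a - 12*s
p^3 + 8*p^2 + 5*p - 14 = (p - 1)*(p + 2)*(p + 7)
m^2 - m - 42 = (m - 7)*(m + 6)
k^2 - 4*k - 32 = (k - 8)*(k + 4)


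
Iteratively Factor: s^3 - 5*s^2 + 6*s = (s - 2)*(s^2 - 3*s) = s*(s - 2)*(s - 3)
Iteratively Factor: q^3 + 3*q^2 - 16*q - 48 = (q + 3)*(q^2 - 16) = (q - 4)*(q + 3)*(q + 4)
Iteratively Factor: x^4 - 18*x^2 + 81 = (x + 3)*(x^3 - 3*x^2 - 9*x + 27) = (x - 3)*(x + 3)*(x^2 - 9) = (x - 3)^2*(x + 3)*(x + 3)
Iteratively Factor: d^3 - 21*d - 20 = (d - 5)*(d^2 + 5*d + 4) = (d - 5)*(d + 1)*(d + 4)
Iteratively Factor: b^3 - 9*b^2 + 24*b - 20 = (b - 2)*(b^2 - 7*b + 10) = (b - 2)^2*(b - 5)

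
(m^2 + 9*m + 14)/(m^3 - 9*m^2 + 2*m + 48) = (m + 7)/(m^2 - 11*m + 24)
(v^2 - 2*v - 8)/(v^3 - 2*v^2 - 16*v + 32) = (v + 2)/(v^2 + 2*v - 8)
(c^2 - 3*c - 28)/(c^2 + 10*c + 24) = (c - 7)/(c + 6)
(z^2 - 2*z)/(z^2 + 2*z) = (z - 2)/(z + 2)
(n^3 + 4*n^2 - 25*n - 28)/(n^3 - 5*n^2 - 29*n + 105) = (n^3 + 4*n^2 - 25*n - 28)/(n^3 - 5*n^2 - 29*n + 105)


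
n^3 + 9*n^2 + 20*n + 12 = (n + 1)*(n + 2)*(n + 6)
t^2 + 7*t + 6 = (t + 1)*(t + 6)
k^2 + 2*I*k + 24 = (k - 4*I)*(k + 6*I)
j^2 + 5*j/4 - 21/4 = (j - 7/4)*(j + 3)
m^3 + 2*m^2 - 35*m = m*(m - 5)*(m + 7)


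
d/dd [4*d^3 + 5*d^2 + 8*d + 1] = 12*d^2 + 10*d + 8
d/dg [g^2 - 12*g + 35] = 2*g - 12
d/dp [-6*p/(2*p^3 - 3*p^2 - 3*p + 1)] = 6*(4*p^3 - 3*p^2 - 1)/(4*p^6 - 12*p^5 - 3*p^4 + 22*p^3 + 3*p^2 - 6*p + 1)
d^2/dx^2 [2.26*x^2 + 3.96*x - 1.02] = 4.52000000000000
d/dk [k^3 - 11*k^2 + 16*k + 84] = 3*k^2 - 22*k + 16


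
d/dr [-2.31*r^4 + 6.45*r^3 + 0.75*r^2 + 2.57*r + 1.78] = -9.24*r^3 + 19.35*r^2 + 1.5*r + 2.57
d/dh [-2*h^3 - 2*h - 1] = -6*h^2 - 2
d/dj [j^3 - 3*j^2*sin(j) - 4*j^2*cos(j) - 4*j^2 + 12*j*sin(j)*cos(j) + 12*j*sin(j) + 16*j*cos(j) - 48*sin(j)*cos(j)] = 4*j^2*sin(j) - 3*j^2*cos(j) + 3*j^2 - 22*j*sin(j) + 4*j*cos(j) + 12*j*cos(2*j) - 8*j + 12*sin(j) + 6*sin(2*j) + 16*cos(j) - 48*cos(2*j)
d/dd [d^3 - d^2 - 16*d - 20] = 3*d^2 - 2*d - 16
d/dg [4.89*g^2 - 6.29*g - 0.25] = 9.78*g - 6.29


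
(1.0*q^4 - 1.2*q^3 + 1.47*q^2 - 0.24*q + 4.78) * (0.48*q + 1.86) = 0.48*q^5 + 1.284*q^4 - 1.5264*q^3 + 2.619*q^2 + 1.848*q + 8.8908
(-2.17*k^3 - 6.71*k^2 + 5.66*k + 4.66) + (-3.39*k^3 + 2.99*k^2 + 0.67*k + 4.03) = -5.56*k^3 - 3.72*k^2 + 6.33*k + 8.69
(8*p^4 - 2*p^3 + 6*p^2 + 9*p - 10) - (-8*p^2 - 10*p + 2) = 8*p^4 - 2*p^3 + 14*p^2 + 19*p - 12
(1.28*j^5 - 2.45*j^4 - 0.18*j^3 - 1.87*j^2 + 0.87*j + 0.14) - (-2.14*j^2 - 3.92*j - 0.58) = 1.28*j^5 - 2.45*j^4 - 0.18*j^3 + 0.27*j^2 + 4.79*j + 0.72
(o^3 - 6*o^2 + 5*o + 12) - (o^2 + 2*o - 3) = o^3 - 7*o^2 + 3*o + 15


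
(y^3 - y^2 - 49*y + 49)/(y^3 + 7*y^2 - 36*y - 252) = (y^2 - 8*y + 7)/(y^2 - 36)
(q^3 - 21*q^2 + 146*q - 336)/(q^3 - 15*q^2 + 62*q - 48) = (q - 7)/(q - 1)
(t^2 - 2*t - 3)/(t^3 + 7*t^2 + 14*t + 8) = (t - 3)/(t^2 + 6*t + 8)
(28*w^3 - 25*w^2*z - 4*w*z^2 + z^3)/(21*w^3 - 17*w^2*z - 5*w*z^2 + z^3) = (4*w + z)/(3*w + z)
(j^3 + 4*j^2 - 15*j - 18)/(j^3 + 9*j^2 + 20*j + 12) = (j - 3)/(j + 2)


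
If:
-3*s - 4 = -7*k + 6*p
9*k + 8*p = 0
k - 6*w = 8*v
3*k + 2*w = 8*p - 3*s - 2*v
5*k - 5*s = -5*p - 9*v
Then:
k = 568/3943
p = -639/3943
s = -2654/3943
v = -1435/3943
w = 2008/3943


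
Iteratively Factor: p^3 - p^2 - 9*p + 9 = (p - 1)*(p^2 - 9) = (p - 3)*(p - 1)*(p + 3)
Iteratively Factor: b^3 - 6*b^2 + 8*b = (b - 4)*(b^2 - 2*b) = b*(b - 4)*(b - 2)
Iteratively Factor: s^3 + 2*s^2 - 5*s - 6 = (s + 3)*(s^2 - s - 2) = (s + 1)*(s + 3)*(s - 2)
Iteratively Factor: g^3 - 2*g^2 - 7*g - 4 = (g + 1)*(g^2 - 3*g - 4) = (g + 1)^2*(g - 4)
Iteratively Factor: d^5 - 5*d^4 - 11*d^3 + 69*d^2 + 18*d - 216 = (d + 2)*(d^4 - 7*d^3 + 3*d^2 + 63*d - 108) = (d - 4)*(d + 2)*(d^3 - 3*d^2 - 9*d + 27) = (d - 4)*(d + 2)*(d + 3)*(d^2 - 6*d + 9) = (d - 4)*(d - 3)*(d + 2)*(d + 3)*(d - 3)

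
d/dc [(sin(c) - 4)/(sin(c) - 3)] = cos(c)/(sin(c) - 3)^2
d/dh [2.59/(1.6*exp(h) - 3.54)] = -4.144*exp(h)/(1.6*exp(h) - 3.54)^2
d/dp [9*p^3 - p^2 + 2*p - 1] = 27*p^2 - 2*p + 2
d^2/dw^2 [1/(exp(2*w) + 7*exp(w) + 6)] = (2*(2*exp(w) + 7)^2*exp(w) - (4*exp(w) + 7)*(exp(2*w) + 7*exp(w) + 6))*exp(w)/(exp(2*w) + 7*exp(w) + 6)^3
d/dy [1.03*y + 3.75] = 1.03000000000000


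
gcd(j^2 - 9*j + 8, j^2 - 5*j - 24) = j - 8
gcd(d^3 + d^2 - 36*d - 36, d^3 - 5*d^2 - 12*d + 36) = d - 6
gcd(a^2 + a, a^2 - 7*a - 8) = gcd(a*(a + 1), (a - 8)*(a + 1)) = a + 1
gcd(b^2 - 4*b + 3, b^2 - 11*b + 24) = b - 3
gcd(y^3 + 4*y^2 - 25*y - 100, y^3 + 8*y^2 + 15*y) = y + 5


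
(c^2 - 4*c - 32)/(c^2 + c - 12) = (c - 8)/(c - 3)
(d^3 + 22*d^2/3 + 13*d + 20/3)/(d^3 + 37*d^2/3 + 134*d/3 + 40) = (d + 1)/(d + 6)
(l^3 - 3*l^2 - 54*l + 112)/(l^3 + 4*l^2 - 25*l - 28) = (l^2 - 10*l + 16)/(l^2 - 3*l - 4)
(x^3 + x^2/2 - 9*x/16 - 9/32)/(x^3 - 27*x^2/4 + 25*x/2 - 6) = (8*x^2 + 10*x + 3)/(8*(x^2 - 6*x + 8))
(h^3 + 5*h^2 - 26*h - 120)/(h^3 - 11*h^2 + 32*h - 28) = (h^3 + 5*h^2 - 26*h - 120)/(h^3 - 11*h^2 + 32*h - 28)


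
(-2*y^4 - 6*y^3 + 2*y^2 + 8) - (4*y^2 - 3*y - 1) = -2*y^4 - 6*y^3 - 2*y^2 + 3*y + 9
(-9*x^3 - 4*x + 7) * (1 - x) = 9*x^4 - 9*x^3 + 4*x^2 - 11*x + 7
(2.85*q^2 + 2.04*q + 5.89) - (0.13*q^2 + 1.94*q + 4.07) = 2.72*q^2 + 0.1*q + 1.82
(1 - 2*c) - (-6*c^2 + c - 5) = 6*c^2 - 3*c + 6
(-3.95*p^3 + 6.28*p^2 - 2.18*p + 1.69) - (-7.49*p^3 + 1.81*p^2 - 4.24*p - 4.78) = 3.54*p^3 + 4.47*p^2 + 2.06*p + 6.47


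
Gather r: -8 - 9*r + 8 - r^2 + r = -r^2 - 8*r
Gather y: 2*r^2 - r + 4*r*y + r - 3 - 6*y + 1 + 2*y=2*r^2 + y*(4*r - 4) - 2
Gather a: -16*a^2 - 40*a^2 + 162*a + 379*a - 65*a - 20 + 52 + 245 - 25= -56*a^2 + 476*a + 252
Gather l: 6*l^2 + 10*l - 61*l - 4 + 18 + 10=6*l^2 - 51*l + 24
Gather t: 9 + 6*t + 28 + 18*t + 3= 24*t + 40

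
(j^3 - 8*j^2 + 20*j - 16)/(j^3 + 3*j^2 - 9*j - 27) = (j^3 - 8*j^2 + 20*j - 16)/(j^3 + 3*j^2 - 9*j - 27)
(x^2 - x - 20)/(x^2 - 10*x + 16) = (x^2 - x - 20)/(x^2 - 10*x + 16)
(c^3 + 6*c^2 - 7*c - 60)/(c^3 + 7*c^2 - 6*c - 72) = (c + 5)/(c + 6)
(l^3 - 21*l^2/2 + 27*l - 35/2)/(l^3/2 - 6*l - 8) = (-2*l^3 + 21*l^2 - 54*l + 35)/(-l^3 + 12*l + 16)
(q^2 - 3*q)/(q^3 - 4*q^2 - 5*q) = (3 - q)/(-q^2 + 4*q + 5)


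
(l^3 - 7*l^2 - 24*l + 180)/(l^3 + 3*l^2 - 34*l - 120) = (l - 6)/(l + 4)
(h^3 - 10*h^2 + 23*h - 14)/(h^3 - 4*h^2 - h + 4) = (h^2 - 9*h + 14)/(h^2 - 3*h - 4)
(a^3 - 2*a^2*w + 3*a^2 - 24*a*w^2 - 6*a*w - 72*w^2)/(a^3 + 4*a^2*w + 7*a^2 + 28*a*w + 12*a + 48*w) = (a - 6*w)/(a + 4)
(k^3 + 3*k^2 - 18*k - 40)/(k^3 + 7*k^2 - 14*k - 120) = (k + 2)/(k + 6)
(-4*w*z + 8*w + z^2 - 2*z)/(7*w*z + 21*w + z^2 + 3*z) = (-4*w*z + 8*w + z^2 - 2*z)/(7*w*z + 21*w + z^2 + 3*z)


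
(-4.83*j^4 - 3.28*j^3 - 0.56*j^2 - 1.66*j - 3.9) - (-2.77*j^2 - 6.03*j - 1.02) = -4.83*j^4 - 3.28*j^3 + 2.21*j^2 + 4.37*j - 2.88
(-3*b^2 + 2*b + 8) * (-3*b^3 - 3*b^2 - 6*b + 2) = 9*b^5 + 3*b^4 - 12*b^3 - 42*b^2 - 44*b + 16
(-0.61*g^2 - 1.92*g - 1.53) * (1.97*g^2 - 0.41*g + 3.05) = -1.2017*g^4 - 3.5323*g^3 - 4.0874*g^2 - 5.2287*g - 4.6665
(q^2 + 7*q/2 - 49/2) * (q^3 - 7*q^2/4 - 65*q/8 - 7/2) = q^5 + 7*q^4/4 - 155*q^3/4 + 175*q^2/16 + 2989*q/16 + 343/4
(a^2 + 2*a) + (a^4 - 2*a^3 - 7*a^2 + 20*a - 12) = a^4 - 2*a^3 - 6*a^2 + 22*a - 12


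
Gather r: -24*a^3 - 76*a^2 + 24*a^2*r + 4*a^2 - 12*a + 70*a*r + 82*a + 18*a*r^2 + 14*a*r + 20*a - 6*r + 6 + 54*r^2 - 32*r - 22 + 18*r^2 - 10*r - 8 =-24*a^3 - 72*a^2 + 90*a + r^2*(18*a + 72) + r*(24*a^2 + 84*a - 48) - 24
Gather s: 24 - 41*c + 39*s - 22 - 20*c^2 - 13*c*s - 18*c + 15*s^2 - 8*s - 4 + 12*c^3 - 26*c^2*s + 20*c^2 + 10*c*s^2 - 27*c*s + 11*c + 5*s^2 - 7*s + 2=12*c^3 - 48*c + s^2*(10*c + 20) + s*(-26*c^2 - 40*c + 24)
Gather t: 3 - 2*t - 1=2 - 2*t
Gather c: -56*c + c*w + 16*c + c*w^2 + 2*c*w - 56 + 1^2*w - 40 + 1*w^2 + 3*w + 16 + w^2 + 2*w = c*(w^2 + 3*w - 40) + 2*w^2 + 6*w - 80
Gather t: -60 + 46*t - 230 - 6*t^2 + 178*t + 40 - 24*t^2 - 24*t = -30*t^2 + 200*t - 250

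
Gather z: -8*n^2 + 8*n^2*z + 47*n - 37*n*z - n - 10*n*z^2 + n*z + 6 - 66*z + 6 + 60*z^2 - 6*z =-8*n^2 + 46*n + z^2*(60 - 10*n) + z*(8*n^2 - 36*n - 72) + 12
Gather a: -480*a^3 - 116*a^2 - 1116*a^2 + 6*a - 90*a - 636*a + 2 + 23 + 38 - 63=-480*a^3 - 1232*a^2 - 720*a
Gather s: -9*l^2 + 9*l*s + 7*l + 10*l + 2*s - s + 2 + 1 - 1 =-9*l^2 + 17*l + s*(9*l + 1) + 2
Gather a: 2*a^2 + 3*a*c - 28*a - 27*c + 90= 2*a^2 + a*(3*c - 28) - 27*c + 90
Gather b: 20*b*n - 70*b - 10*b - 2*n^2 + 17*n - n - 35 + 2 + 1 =b*(20*n - 80) - 2*n^2 + 16*n - 32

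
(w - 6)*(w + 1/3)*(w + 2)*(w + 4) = w^4 + w^3/3 - 28*w^2 - 172*w/3 - 16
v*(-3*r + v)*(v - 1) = -3*r*v^2 + 3*r*v + v^3 - v^2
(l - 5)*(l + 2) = l^2 - 3*l - 10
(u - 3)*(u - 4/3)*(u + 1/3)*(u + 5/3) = u^4 - 7*u^3/3 - 37*u^2/9 + 151*u/27 + 20/9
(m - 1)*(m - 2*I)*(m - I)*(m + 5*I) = m^4 - m^3 + 2*I*m^3 + 13*m^2 - 2*I*m^2 - 13*m - 10*I*m + 10*I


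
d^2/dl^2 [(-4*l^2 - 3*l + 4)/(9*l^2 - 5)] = 2*(-243*l^3 + 432*l^2 - 405*l + 80)/(729*l^6 - 1215*l^4 + 675*l^2 - 125)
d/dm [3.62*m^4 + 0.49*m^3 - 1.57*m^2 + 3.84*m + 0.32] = 14.48*m^3 + 1.47*m^2 - 3.14*m + 3.84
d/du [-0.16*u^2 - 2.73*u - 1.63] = -0.32*u - 2.73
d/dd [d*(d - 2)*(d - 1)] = 3*d^2 - 6*d + 2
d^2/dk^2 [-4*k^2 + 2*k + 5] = -8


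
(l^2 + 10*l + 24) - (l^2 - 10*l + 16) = 20*l + 8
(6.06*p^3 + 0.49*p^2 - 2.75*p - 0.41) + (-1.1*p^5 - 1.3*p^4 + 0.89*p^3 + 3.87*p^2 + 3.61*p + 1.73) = -1.1*p^5 - 1.3*p^4 + 6.95*p^3 + 4.36*p^2 + 0.86*p + 1.32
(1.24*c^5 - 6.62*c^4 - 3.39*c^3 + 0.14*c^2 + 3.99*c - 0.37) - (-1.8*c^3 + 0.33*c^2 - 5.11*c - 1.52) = 1.24*c^5 - 6.62*c^4 - 1.59*c^3 - 0.19*c^2 + 9.1*c + 1.15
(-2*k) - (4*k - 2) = 2 - 6*k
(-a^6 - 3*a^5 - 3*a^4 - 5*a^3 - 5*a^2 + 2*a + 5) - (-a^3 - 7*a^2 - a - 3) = -a^6 - 3*a^5 - 3*a^4 - 4*a^3 + 2*a^2 + 3*a + 8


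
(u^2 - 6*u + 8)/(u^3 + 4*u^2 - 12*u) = (u - 4)/(u*(u + 6))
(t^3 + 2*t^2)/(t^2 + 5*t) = t*(t + 2)/(t + 5)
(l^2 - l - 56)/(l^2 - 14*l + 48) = (l + 7)/(l - 6)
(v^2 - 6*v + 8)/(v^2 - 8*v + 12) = (v - 4)/(v - 6)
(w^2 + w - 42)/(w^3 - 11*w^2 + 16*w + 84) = (w + 7)/(w^2 - 5*w - 14)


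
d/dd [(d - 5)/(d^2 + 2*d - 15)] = (d^2 + 2*d - 2*(d - 5)*(d + 1) - 15)/(d^2 + 2*d - 15)^2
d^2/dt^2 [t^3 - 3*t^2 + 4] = 6*t - 6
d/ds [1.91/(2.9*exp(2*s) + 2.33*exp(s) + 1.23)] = (-11.078*exp(s) - 4.4503)*exp(s)/(2.9*exp(2*s) + 2.33*exp(s) + 1.23)^2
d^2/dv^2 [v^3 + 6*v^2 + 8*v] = 6*v + 12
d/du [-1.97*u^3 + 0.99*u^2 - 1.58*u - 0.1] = -5.91*u^2 + 1.98*u - 1.58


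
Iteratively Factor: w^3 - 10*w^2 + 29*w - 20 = (w - 4)*(w^2 - 6*w + 5) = (w - 5)*(w - 4)*(w - 1)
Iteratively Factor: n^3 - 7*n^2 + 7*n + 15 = (n - 5)*(n^2 - 2*n - 3) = (n - 5)*(n + 1)*(n - 3)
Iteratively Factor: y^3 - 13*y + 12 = (y - 3)*(y^2 + 3*y - 4) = (y - 3)*(y - 1)*(y + 4)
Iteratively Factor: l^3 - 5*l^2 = (l)*(l^2 - 5*l) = l^2*(l - 5)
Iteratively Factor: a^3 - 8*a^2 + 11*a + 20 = (a + 1)*(a^2 - 9*a + 20) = (a - 4)*(a + 1)*(a - 5)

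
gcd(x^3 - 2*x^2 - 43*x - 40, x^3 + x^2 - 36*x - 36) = x + 1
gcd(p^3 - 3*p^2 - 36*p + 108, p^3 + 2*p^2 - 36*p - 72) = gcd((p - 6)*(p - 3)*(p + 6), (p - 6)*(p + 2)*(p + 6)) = p^2 - 36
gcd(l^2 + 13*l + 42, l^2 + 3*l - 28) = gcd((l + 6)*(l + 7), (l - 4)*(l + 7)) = l + 7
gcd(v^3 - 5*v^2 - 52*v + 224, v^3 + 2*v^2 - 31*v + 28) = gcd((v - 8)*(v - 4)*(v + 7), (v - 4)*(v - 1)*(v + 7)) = v^2 + 3*v - 28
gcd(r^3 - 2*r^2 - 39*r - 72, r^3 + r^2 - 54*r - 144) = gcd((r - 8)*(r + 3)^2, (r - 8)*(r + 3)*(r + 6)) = r^2 - 5*r - 24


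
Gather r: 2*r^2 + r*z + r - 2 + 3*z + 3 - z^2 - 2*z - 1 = 2*r^2 + r*(z + 1) - z^2 + z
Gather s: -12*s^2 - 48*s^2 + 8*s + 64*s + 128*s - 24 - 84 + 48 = -60*s^2 + 200*s - 60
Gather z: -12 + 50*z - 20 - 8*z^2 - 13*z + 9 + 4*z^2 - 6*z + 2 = -4*z^2 + 31*z - 21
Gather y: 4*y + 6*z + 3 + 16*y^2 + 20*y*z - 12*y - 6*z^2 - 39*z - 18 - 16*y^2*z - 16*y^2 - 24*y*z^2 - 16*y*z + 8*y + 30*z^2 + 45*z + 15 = -16*y^2*z + y*(-24*z^2 + 4*z) + 24*z^2 + 12*z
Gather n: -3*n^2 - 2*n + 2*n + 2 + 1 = 3 - 3*n^2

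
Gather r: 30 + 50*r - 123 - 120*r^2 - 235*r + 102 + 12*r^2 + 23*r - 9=-108*r^2 - 162*r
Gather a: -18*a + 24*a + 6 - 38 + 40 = 6*a + 8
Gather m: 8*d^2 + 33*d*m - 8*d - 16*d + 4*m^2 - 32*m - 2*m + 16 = 8*d^2 - 24*d + 4*m^2 + m*(33*d - 34) + 16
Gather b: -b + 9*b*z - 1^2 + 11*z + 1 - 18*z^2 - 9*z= b*(9*z - 1) - 18*z^2 + 2*z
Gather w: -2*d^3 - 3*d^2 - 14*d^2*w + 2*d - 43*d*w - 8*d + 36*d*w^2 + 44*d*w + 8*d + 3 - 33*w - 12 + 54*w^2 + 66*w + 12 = -2*d^3 - 3*d^2 + 2*d + w^2*(36*d + 54) + w*(-14*d^2 + d + 33) + 3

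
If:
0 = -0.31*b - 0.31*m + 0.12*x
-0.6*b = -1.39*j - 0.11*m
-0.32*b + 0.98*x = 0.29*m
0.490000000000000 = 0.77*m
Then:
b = -0.64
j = -0.33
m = 0.64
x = -0.02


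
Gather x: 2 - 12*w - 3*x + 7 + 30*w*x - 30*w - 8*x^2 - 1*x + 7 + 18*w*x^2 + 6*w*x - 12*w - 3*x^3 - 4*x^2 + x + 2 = -54*w - 3*x^3 + x^2*(18*w - 12) + x*(36*w - 3) + 18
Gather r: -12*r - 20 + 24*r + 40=12*r + 20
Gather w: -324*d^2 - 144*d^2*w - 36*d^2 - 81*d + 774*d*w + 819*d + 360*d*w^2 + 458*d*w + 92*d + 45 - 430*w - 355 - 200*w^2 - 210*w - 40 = -360*d^2 + 830*d + w^2*(360*d - 200) + w*(-144*d^2 + 1232*d - 640) - 350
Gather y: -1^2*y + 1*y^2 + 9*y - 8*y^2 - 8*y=-7*y^2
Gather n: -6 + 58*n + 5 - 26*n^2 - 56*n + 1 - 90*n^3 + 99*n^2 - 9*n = -90*n^3 + 73*n^2 - 7*n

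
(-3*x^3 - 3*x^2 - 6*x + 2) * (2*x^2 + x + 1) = -6*x^5 - 9*x^4 - 18*x^3 - 5*x^2 - 4*x + 2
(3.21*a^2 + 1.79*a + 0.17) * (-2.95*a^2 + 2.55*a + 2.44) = -9.4695*a^4 + 2.905*a^3 + 11.8954*a^2 + 4.8011*a + 0.4148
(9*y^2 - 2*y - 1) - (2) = 9*y^2 - 2*y - 3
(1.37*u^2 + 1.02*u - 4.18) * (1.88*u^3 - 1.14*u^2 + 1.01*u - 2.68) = 2.5756*u^5 + 0.3558*u^4 - 7.6375*u^3 + 2.1238*u^2 - 6.9554*u + 11.2024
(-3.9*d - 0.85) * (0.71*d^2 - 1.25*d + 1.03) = -2.769*d^3 + 4.2715*d^2 - 2.9545*d - 0.8755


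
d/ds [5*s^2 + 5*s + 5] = 10*s + 5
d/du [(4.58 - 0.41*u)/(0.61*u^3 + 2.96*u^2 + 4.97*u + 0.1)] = (0.5002*u^3 - 7.1678*u^2 - 27.1136*u - 22.8036)/(0.3721*u^6 + 3.6112*u^5 + 14.825*u^4 + 29.5444*u^3 + 25.2929*u^2 + 0.994*u + 0.01)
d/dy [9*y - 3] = 9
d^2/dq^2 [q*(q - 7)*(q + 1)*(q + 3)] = 12*q^2 - 18*q - 50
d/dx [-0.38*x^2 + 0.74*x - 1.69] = 0.74 - 0.76*x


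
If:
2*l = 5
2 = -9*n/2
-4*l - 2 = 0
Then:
No Solution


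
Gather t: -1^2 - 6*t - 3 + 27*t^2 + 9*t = 27*t^2 + 3*t - 4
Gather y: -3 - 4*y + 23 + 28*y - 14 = 24*y + 6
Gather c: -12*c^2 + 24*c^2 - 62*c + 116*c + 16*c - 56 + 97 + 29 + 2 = 12*c^2 + 70*c + 72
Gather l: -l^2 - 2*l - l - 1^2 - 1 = -l^2 - 3*l - 2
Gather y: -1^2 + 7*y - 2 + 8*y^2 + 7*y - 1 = 8*y^2 + 14*y - 4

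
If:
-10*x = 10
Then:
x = -1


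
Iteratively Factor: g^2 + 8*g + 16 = (g + 4)*(g + 4)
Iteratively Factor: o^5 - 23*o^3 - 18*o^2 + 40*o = (o + 2)*(o^4 - 2*o^3 - 19*o^2 + 20*o) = (o - 1)*(o + 2)*(o^3 - o^2 - 20*o) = o*(o - 1)*(o + 2)*(o^2 - o - 20) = o*(o - 1)*(o + 2)*(o + 4)*(o - 5)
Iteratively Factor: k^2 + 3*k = (k)*(k + 3)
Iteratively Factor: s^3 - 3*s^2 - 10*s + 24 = (s - 4)*(s^2 + s - 6) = (s - 4)*(s + 3)*(s - 2)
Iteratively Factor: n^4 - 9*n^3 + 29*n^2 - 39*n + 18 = (n - 2)*(n^3 - 7*n^2 + 15*n - 9) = (n - 3)*(n - 2)*(n^2 - 4*n + 3) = (n - 3)^2*(n - 2)*(n - 1)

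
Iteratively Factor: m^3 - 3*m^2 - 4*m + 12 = (m - 2)*(m^2 - m - 6) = (m - 2)*(m + 2)*(m - 3)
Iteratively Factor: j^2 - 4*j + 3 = (j - 1)*(j - 3)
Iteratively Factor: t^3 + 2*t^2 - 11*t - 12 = (t + 4)*(t^2 - 2*t - 3) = (t + 1)*(t + 4)*(t - 3)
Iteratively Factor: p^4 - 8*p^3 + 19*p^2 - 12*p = (p - 4)*(p^3 - 4*p^2 + 3*p) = (p - 4)*(p - 3)*(p^2 - p) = p*(p - 4)*(p - 3)*(p - 1)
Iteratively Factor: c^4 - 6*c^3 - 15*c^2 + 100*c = (c - 5)*(c^3 - c^2 - 20*c) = c*(c - 5)*(c^2 - c - 20) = c*(c - 5)*(c + 4)*(c - 5)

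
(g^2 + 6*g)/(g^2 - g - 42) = g/(g - 7)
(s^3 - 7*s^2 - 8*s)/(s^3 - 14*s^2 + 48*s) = (s + 1)/(s - 6)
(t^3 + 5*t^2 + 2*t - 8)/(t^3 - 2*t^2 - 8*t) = (t^2 + 3*t - 4)/(t*(t - 4))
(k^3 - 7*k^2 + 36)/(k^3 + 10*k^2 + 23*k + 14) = (k^2 - 9*k + 18)/(k^2 + 8*k + 7)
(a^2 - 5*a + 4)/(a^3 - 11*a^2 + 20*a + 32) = (a - 1)/(a^2 - 7*a - 8)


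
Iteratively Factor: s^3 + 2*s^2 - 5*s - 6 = (s + 1)*(s^2 + s - 6) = (s + 1)*(s + 3)*(s - 2)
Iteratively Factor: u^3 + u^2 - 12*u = (u)*(u^2 + u - 12) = u*(u + 4)*(u - 3)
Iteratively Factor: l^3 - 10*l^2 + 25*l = (l - 5)*(l^2 - 5*l) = (l - 5)^2*(l)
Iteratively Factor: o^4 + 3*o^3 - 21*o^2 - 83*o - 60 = (o + 1)*(o^3 + 2*o^2 - 23*o - 60) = (o + 1)*(o + 4)*(o^2 - 2*o - 15) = (o - 5)*(o + 1)*(o + 4)*(o + 3)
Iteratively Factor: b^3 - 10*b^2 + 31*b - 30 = (b - 3)*(b^2 - 7*b + 10) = (b - 3)*(b - 2)*(b - 5)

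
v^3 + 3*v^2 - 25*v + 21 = (v - 3)*(v - 1)*(v + 7)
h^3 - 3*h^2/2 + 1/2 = (h - 1)^2*(h + 1/2)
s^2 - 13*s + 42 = (s - 7)*(s - 6)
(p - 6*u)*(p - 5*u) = p^2 - 11*p*u + 30*u^2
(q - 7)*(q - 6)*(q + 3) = q^3 - 10*q^2 + 3*q + 126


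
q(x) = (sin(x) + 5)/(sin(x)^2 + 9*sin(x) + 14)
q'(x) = (-2*sin(x)*cos(x) - 9*cos(x))*(sin(x) + 5)/(sin(x)^2 + 9*sin(x) + 14)^2 + cos(x)/(sin(x)^2 + 9*sin(x) + 14)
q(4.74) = 0.67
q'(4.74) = -0.02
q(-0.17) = 0.39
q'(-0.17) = -0.18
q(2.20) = 0.26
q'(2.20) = 0.05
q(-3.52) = 0.31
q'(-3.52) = 0.11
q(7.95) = 0.25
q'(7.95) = 0.01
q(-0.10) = 0.37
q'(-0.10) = -0.17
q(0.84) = 0.27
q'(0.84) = -0.06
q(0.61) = 0.29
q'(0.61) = -0.08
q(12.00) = 0.47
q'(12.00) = -0.24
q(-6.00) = 0.32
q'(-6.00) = -0.12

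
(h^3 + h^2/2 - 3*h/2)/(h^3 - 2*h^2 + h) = (h + 3/2)/(h - 1)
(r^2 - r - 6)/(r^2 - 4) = (r - 3)/(r - 2)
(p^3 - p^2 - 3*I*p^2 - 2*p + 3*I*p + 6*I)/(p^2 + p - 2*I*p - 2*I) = (p^2 - p*(2 + 3*I) + 6*I)/(p - 2*I)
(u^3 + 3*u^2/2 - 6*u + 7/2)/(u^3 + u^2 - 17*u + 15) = (2*u^2 + 5*u - 7)/(2*(u^2 + 2*u - 15))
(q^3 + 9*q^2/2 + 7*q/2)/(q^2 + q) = q + 7/2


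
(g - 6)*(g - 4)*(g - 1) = g^3 - 11*g^2 + 34*g - 24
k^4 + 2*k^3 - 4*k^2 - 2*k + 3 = (k - 1)^2*(k + 1)*(k + 3)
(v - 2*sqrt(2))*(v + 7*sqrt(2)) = v^2 + 5*sqrt(2)*v - 28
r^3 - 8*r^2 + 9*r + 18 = (r - 6)*(r - 3)*(r + 1)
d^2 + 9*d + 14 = (d + 2)*(d + 7)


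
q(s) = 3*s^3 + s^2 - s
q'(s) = 9*s^2 + 2*s - 1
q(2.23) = 36.01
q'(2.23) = 48.22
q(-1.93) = -15.91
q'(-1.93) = 28.66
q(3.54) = 142.08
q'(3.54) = 118.86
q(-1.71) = -10.37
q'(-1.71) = 21.90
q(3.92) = 192.16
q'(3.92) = 145.14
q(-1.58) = -7.76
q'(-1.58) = 18.31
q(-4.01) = -173.35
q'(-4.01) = 135.70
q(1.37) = 8.22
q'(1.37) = 18.63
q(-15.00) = -9885.00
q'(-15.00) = 1994.00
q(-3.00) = -69.00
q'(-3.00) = 74.00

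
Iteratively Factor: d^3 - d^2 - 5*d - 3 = (d + 1)*(d^2 - 2*d - 3) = (d + 1)^2*(d - 3)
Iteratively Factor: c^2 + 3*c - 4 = (c - 1)*(c + 4)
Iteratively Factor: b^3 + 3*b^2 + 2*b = (b)*(b^2 + 3*b + 2) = b*(b + 2)*(b + 1)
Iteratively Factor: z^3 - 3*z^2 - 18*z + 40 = (z + 4)*(z^2 - 7*z + 10) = (z - 5)*(z + 4)*(z - 2)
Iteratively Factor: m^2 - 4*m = (m - 4)*(m)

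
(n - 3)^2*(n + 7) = n^3 + n^2 - 33*n + 63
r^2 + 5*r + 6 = (r + 2)*(r + 3)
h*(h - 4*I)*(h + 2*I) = h^3 - 2*I*h^2 + 8*h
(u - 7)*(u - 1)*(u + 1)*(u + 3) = u^4 - 4*u^3 - 22*u^2 + 4*u + 21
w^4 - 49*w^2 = w^2*(w - 7)*(w + 7)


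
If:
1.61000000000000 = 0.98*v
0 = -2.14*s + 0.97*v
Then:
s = 0.74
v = 1.64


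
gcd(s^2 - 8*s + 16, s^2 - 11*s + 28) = s - 4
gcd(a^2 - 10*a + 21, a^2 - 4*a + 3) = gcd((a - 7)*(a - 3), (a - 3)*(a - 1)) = a - 3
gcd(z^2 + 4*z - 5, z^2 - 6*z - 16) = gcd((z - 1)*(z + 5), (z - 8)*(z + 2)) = 1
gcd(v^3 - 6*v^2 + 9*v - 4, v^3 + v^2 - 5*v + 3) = v^2 - 2*v + 1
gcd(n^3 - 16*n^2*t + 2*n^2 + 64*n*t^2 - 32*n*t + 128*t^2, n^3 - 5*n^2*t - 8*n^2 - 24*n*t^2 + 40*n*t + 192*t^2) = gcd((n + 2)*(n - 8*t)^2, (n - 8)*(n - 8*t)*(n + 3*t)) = -n + 8*t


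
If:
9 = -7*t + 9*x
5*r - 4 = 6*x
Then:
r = 6*x/5 + 4/5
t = 9*x/7 - 9/7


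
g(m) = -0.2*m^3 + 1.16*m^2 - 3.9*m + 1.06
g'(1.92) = -1.66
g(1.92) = -3.57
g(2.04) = -3.77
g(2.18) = -4.00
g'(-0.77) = -6.04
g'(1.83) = -1.66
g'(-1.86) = -10.29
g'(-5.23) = -32.45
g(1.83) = -3.42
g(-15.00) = 995.56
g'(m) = -0.6*m^2 + 2.32*m - 3.9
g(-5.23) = 81.80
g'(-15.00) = -173.70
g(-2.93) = 27.48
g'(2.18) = -1.69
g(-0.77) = 4.84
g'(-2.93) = -15.85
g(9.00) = -85.88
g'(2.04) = -1.66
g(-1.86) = 13.61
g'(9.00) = -31.62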